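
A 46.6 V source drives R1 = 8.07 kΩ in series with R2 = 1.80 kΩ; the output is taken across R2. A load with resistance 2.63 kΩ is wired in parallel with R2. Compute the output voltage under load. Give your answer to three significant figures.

The load sits in parallel with R2: R2‖R_L = (1.80 × 2.63) / (1.80 + 2.63) = 1.069 kΩ.
V_out = 46.6 × 1.069 / (8.07 + 1.069) = 46.6 × 1.069/9.139 = 5.45 V.

V_out ≈ 5.45 V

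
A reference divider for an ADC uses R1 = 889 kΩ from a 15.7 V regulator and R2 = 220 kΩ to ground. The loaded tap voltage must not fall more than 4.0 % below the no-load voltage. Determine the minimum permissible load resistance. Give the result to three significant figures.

R_L(min) ≈ 4.23 MΩ

Output resistance R_th = R1‖R2 = (889 × 220)/1109 = 176.4 kΩ.
The fractional drop is R_th/(R_th + R_L); requiring this ≤ 0.0400 gives R_L ≥ R_th(1/0.0400 − 1) = 176.4 × 24.00 = 4.23 MΩ.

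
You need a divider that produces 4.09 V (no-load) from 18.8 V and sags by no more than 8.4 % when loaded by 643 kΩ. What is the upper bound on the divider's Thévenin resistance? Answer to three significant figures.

Loading drop = R_th/(R_th + R_L) ≤ 0.0840, so R_th ≤ R_L · ε/(1−ε) = 643 kΩ × 0.0840/0.9160 = 59.0 kΩ.
(Any R1, R2 with R2/(R1+R2) = 0.218 and R1‖R2 ≤ 59.0 kΩ will meet the spec.)

R_th ≤ 59.0 kΩ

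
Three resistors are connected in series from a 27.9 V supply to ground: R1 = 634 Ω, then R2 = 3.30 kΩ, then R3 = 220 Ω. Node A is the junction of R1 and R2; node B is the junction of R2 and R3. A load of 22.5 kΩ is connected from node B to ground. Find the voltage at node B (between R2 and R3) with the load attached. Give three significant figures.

V ≈ 1.46 V

At node B, R3 is in parallel with the load: R3‖R_L = 217.9 Ω.
Below node A the resistance is R2 + (R3‖R_L) = 3518 Ω, so V_A = 27.9 × 3518/4152 = 23.64 V.
Then V_B = V_A × (R3‖R_L)/(R2 + R3‖R_L) = 23.64 × 217.9/3518 = 1.46 V.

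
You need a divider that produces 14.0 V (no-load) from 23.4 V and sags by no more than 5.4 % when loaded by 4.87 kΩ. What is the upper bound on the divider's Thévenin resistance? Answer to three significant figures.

R_th ≤ 278 Ω

Loading drop = R_th/(R_th + R_L) ≤ 0.0540, so R_th ≤ R_L · ε/(1−ε) = 4.87 kΩ × 0.0540/0.9460 = 278 Ω.
(Any R1, R2 with R2/(R1+R2) = 0.598 and R1‖R2 ≤ 278 Ω will meet the spec.)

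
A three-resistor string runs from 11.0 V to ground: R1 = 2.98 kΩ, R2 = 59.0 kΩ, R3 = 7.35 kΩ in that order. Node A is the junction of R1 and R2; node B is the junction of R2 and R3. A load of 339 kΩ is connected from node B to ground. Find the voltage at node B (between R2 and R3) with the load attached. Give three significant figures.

V ≈ 1.14 V

At node B, R3 is in parallel with the load: R3‖R_L = 7.194 kΩ.
Below node A the resistance is R2 + (R3‖R_L) = 66.19 kΩ, so V_A = 11.0 × 66.19/69.17 = 10.53 V.
Then V_B = V_A × (R3‖R_L)/(R2 + R3‖R_L) = 10.53 × 7.194/66.19 = 1.14 V.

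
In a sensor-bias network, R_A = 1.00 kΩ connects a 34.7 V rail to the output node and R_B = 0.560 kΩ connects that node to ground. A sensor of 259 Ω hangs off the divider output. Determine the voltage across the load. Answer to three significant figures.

V_out ≈ 5.22 V

The load sits in parallel with R_B: R_B‖R_L = (560 × 259) / (560 + 259) = 177.1 Ω.
V_out = 34.7 × 177.1 / (1000 + 177.1) = 34.7 × 177.1/1177 = 5.22 V.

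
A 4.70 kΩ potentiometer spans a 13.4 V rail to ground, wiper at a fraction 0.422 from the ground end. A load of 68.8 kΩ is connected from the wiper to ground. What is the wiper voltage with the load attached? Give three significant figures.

V ≈ 5.56 V

The wiper splits the pot into (1−α)R = 2.717 kΩ above and αR = 1.983 kΩ below.
Lower section ‖ load = 1.928 kΩ.
V_wiper = 13.4 × 1.928/(2.717 + 1.928) = 5.56 V.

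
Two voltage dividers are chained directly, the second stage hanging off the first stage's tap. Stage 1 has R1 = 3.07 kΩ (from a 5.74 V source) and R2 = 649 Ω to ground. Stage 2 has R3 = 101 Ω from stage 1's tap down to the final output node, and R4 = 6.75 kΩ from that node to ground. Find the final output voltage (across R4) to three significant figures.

Stage 2 presents R3+R4 = 6851 Ω as a load on stage 1's tap.
Stage 1's lower leg becomes R2‖(R3+R4) = 592.8 Ω, so V_mid = 5.74 × 592.8/3663 = 0.9290 V.
Stage 2 is itself unloaded: V_out = V_mid × R4/(R3+R4) = 0.9290 × 6750/6851 = 0.915 V.

V_out ≈ 0.915 V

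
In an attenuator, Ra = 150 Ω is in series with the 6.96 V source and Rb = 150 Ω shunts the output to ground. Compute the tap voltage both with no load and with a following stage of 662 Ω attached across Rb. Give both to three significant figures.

Open-circuit: V = 6.96 × 150/(150 + 150) = 3.48 V.
With the load, Rb becomes Rb‖R_L = 122.3 Ω, so V = 6.96 × 122.3/272.3 = 3.13 V.

Unloaded: 3.48 V; loaded: 3.13 V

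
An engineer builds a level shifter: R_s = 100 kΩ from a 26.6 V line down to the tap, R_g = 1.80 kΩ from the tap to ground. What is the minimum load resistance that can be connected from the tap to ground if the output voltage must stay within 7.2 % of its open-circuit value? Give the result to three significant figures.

Output resistance R_th = R_s‖R_g = (100 × 1.80)/101.8 = 1.768 kΩ.
The fractional drop is R_th/(R_th + R_L); requiring this ≤ 0.0720 gives R_L ≥ R_th(1/0.0720 − 1) = 1.768 × 12.89 = 22.8 kΩ.

R_L(min) ≈ 22.8 kΩ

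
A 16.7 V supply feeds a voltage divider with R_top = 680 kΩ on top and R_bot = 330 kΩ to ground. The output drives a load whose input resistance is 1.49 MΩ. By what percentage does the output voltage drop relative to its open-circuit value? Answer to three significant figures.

13.0 %

The divider's output (Thévenin) resistance is R_top‖R_bot = 222.2 kΩ.
Fractional drop under load = R_th/(R_th + R_L) = 222.2 / (222.2 + 1490) = 0.1298.
So the output falls by 13.0 %.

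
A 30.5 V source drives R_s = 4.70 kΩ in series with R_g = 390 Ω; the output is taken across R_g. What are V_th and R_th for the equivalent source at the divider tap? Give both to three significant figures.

V_th is the open-circuit tap voltage: 30.5 × 390/(4700 + 390) = 2.34 V.
With the supply zeroed, R_s and R_g appear in parallel from the tap: R_th = R_s‖R_g = (4700 × 390)/5090 = 360 Ω.

V_th = 2.34 V, R_th = 360 Ω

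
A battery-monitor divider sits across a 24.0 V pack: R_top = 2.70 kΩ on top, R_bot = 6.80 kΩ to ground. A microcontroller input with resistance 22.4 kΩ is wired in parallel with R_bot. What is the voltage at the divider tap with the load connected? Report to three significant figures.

The load sits in parallel with R_bot: R_bot‖R_L = (6.80 × 22.4) / (6.80 + 22.4) = 5.216 kΩ.
V_out = 24.0 × 5.216 / (2.70 + 5.216) = 24.0 × 5.216/7.916 = 15.8 V.
(Unloaded it would have been 17.2 V.)

V_out ≈ 15.8 V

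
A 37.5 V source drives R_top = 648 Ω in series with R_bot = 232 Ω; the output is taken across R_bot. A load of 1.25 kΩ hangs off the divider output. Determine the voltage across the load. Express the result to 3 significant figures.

V_out ≈ 8.70 V

The load sits in parallel with R_bot: R_bot‖R_L = (232 × 1250) / (232 + 1250) = 195.7 Ω.
V_out = 37.5 × 195.7 / (648 + 195.7) = 37.5 × 195.7/843.7 = 8.70 V.
(Unloaded it would have been 9.89 V.)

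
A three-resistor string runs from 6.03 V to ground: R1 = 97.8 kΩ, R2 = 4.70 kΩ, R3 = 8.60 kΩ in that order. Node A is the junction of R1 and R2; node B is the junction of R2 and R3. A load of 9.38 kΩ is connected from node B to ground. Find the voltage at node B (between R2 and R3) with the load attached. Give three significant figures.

V ≈ 0.253 V

At node B, R3 is in parallel with the load: R3‖R_L = 4.487 kΩ.
Below node A the resistance is R2 + (R3‖R_L) = 9.187 kΩ, so V_A = 6.03 × 9.187/107.0 = 0.5178 V.
Then V_B = V_A × (R3‖R_L)/(R2 + R3‖R_L) = 0.5178 × 4.487/9.187 = 0.253 V.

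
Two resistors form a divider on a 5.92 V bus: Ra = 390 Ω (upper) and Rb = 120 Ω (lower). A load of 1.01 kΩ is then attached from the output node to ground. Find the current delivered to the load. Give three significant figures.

I_L ≈ 1.26 mA

Rb‖R_L = 107.3 Ω; V_out = 5.92 × 107.3/497.3 = 1.277 V.
I_L = V_out / R_L = 1.277 / 1.01 kΩ = 1.26 mA.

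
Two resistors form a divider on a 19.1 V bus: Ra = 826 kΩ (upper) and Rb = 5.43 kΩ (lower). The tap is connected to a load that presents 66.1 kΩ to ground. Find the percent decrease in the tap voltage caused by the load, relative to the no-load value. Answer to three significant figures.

The divider's output (Thévenin) resistance is Ra‖Rb = 5.395 kΩ.
Fractional drop under load = R_th/(R_th + R_L) = 5.395 / (5.395 + 66.1) = 0.07545.
So the output falls by 7.55 %.

7.55 %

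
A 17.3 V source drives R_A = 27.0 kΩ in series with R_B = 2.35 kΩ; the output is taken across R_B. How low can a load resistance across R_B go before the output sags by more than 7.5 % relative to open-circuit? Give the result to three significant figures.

Output resistance R_th = R_A‖R_B = (27.0 × 2.35)/29.35 = 2.162 kΩ.
The fractional drop is R_th/(R_th + R_L); requiring this ≤ 0.0750 gives R_L ≥ R_th(1/0.0750 − 1) = 2.162 × 12.33 = 26.7 kΩ.

R_L(min) ≈ 26.7 kΩ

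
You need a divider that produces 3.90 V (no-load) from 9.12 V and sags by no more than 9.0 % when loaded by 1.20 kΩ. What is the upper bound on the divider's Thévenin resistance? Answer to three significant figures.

Loading drop = R_th/(R_th + R_L) ≤ 0.0900, so R_th ≤ R_L · ε/(1−ε) = 1.20 kΩ × 0.0900/0.9100 = 119 Ω.
(Any R1, R2 with R2/(R1+R2) = 0.428 and R1‖R2 ≤ 119 Ω will meet the spec.)

R_th ≤ 119 Ω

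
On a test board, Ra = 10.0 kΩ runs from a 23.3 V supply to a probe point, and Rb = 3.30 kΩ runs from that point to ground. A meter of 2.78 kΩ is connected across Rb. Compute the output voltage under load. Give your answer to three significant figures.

V_out ≈ 3.05 V

The load sits in parallel with Rb: Rb‖R_L = (3.30 × 2.78) / (3.30 + 2.78) = 1.509 kΩ.
V_out = 23.3 × 1.509 / (10.0 + 1.509) = 23.3 × 1.509/11.51 = 3.05 V.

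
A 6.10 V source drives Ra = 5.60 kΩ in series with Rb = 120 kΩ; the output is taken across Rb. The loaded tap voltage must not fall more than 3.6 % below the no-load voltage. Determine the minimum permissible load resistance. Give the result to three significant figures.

R_L(min) ≈ 143 kΩ

Output resistance R_th = Ra‖Rb = (5.60 × 120)/125.6 = 5.350 kΩ.
The fractional drop is R_th/(R_th + R_L); requiring this ≤ 0.0360 gives R_L ≥ R_th(1/0.0360 − 1) = 5.350 × 26.78 = 143 kΩ.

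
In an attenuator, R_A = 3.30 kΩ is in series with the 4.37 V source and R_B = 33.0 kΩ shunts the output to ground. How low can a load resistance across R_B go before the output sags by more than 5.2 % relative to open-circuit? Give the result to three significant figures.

Output resistance R_th = R_A‖R_B = (3.30 × 33.0)/36.30 = 3.000 kΩ.
The fractional drop is R_th/(R_th + R_L); requiring this ≤ 0.0520 gives R_L ≥ R_th(1/0.0520 − 1) = 3.000 × 18.23 = 54.7 kΩ.

R_L(min) ≈ 54.7 kΩ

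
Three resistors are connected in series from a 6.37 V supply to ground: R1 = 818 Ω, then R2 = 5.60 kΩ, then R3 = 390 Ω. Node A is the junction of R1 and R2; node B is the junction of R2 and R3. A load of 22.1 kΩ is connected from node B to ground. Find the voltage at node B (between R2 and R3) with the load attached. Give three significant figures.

V ≈ 0.359 V

At node B, R3 is in parallel with the load: R3‖R_L = 383.2 Ω.
Below node A the resistance is R2 + (R3‖R_L) = 5983 Ω, so V_A = 6.37 × 5983/6801 = 5.604 V.
Then V_B = V_A × (R3‖R_L)/(R2 + R3‖R_L) = 5.604 × 383.2/5983 = 0.359 V.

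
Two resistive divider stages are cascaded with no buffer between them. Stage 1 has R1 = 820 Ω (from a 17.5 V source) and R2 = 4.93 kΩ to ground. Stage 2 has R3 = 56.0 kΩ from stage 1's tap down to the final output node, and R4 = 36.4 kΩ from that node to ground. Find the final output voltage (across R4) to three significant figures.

V_out ≈ 5.87 V

Stage 2 presents R3+R4 = 92400 Ω as a load on stage 1's tap.
Stage 1's lower leg becomes R2‖(R3+R4) = 4680 Ω, so V_mid = 17.5 × 4680/5500 = 14.89 V.
Stage 2 is itself unloaded: V_out = V_mid × R4/(R3+R4) = 14.89 × 36400/92400 = 5.87 V.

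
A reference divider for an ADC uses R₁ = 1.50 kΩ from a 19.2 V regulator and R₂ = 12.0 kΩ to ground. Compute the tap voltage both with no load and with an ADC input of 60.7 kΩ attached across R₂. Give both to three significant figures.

Open-circuit: V = 19.2 × 12.0/(1.50 + 12.0) = 17.1 V.
With the load, R₂ becomes R₂‖R_L = 10.02 kΩ, so V = 19.2 × 10.02/11.52 = 16.7 V.

Unloaded: 17.1 V; loaded: 16.7 V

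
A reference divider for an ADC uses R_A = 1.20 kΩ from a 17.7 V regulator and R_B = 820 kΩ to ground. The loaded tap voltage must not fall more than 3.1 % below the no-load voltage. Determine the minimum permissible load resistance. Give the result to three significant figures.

R_L(min) ≈ 37.5 kΩ

Output resistance R_th = R_A‖R_B = (1.20 × 820)/821.2 = 1.198 kΩ.
The fractional drop is R_th/(R_th + R_L); requiring this ≤ 0.0310 gives R_L ≥ R_th(1/0.0310 − 1) = 1.198 × 31.26 = 37.5 kΩ.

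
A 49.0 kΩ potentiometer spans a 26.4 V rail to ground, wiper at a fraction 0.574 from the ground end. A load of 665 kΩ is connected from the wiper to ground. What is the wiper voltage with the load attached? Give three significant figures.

The wiper splits the pot into (1−α)R = 20.87 kΩ above and αR = 28.13 kΩ below.
Lower section ‖ load = 26.98 kΩ.
V_wiper = 26.4 × 26.98/(20.87 + 26.98) = 14.9 V.

V ≈ 14.9 V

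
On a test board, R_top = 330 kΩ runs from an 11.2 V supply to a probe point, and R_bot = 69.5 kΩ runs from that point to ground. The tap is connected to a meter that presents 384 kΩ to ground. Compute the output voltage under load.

V_out ≈ 1.70 V

The load sits in parallel with R_bot: R_bot‖R_L = (69.5 × 384) / (69.5 + 384) = 58.85 kΩ.
V_out = 11.2 × 58.85 / (330 + 58.85) = 11.2 × 58.85/388.8 = 1.70 V.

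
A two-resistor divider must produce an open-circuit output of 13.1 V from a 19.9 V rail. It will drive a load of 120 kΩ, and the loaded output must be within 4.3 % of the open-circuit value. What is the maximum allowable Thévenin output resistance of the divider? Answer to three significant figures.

Loading drop = R_th/(R_th + R_L) ≤ 0.0430, so R_th ≤ R_L · ε/(1−ε) = 120 kΩ × 0.0430/0.9570 = 5.39 kΩ.
(Any R1, R2 with R2/(R1+R2) = 0.658 and R1‖R2 ≤ 5.39 kΩ will meet the spec.)

R_th ≤ 5.39 kΩ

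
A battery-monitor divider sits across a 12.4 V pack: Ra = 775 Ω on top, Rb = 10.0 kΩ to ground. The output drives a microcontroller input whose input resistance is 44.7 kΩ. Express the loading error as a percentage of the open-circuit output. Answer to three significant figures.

1.58 %

The divider's output (Thévenin) resistance is Ra‖Rb = 719.3 Ω.
Fractional drop under load = R_th/(R_th + R_L) = 719.3 / (719.3 + 44700) = 0.01584.
So the output falls by 1.58 %.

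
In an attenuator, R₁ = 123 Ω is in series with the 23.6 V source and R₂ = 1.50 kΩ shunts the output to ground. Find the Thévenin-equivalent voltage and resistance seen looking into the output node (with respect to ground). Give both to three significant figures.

V_th is the open-circuit tap voltage: 23.6 × 1500/(123 + 1500) = 21.8 V.
With the supply zeroed, R₁ and R₂ appear in parallel from the tap: R_th = R₁‖R₂ = (123 × 1500)/1623 = 114 Ω.

V_th = 21.8 V, R_th = 114 Ω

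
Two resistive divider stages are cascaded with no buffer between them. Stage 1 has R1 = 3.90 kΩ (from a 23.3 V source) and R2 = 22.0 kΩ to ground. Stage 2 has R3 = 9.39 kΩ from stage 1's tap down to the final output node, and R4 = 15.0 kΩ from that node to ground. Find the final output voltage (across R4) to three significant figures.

Stage 2 presents R3+R4 = 24.39 kΩ as a load on stage 1's tap.
Stage 1's lower leg becomes R2‖(R3+R4) = 11.57 kΩ, so V_mid = 23.3 × 11.57/15.47 = 17.42 V.
Stage 2 is itself unloaded: V_out = V_mid × R4/(R3+R4) = 17.42 × 15.0/24.39 = 10.7 V.

V_out ≈ 10.7 V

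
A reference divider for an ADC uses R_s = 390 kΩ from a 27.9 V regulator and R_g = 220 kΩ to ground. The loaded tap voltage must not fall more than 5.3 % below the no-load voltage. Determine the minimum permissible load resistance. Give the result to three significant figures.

R_L(min) ≈ 2.51 MΩ

Output resistance R_th = R_s‖R_g = (390 × 220)/610.0 = 140.7 kΩ.
The fractional drop is R_th/(R_th + R_L); requiring this ≤ 0.0530 gives R_L ≥ R_th(1/0.0530 − 1) = 140.7 × 17.87 = 2.51 MΩ.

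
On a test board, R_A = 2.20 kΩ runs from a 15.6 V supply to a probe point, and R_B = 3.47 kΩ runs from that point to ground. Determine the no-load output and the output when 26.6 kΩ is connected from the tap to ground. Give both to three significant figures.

Open-circuit: V = 15.6 × 3.47/(2.20 + 3.47) = 9.55 V.
With the load, R_B becomes R_B‖R_L = 3.070 kΩ, so V = 15.6 × 3.070/5.270 = 9.09 V.

Unloaded: 9.55 V; loaded: 9.09 V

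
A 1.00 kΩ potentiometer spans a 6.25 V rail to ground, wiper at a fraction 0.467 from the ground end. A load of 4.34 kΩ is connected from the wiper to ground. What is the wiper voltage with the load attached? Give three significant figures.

The wiper splits the pot into (1−α)R = 533.0 Ω above and αR = 467.0 Ω below.
Lower section ‖ load = 421.6 Ω.
V_wiper = 6.25 × 421.6/(533.0 + 421.6) = 2.76 V.

V ≈ 2.76 V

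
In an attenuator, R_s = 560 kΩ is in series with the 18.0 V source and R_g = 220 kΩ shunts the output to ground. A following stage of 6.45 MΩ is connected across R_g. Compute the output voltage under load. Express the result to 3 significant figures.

V_out ≈ 4.96 V

The load sits in parallel with R_g: R_g‖R_L = (220 × 6450) / (220 + 6450) = 212.7 kΩ.
V_out = 18.0 × 212.7 / (560 + 212.7) = 18.0 × 212.7/772.7 = 4.96 V.
(Unloaded it would have been 5.08 V.)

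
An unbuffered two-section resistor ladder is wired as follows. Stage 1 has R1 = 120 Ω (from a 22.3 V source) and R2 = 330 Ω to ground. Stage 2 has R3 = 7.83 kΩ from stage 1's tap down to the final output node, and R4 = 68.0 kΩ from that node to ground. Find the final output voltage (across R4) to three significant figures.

V_out ≈ 14.6 V

Stage 2 presents R3+R4 = 75830 Ω as a load on stage 1's tap.
Stage 1's lower leg becomes R2‖(R3+R4) = 328.6 Ω, so V_mid = 22.3 × 328.6/448.6 = 16.33 V.
Stage 2 is itself unloaded: V_out = V_mid × R4/(R3+R4) = 16.33 × 68000/75830 = 14.6 V.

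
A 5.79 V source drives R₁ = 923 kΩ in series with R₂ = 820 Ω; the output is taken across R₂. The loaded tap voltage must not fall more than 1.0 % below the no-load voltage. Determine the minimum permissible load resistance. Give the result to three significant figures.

R_L(min) ≈ 81.1 kΩ

Output resistance R_th = R₁‖R₂ = (923000 × 820)/923800 = 819.3 Ω.
The fractional drop is R_th/(R_th + R_L); requiring this ≤ 0.0100 gives R_L ≥ R_th(1/0.0100 − 1) = 819.3 × 99.00 = 81.1 kΩ.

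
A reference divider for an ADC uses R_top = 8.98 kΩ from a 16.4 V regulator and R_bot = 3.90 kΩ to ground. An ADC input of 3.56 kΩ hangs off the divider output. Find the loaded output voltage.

The load sits in parallel with R_bot: R_bot‖R_L = (3.90 × 3.56) / (3.90 + 3.56) = 1.861 kΩ.
V_out = 16.4 × 1.861 / (8.98 + 1.861) = 16.4 × 1.861/10.84 = 2.82 V.

V_out ≈ 2.82 V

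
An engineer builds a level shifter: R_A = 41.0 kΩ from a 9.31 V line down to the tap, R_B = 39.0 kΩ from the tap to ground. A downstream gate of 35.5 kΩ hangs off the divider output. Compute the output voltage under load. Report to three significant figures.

The load sits in parallel with R_B: R_B‖R_L = (39.0 × 35.5) / (39.0 + 35.5) = 18.58 kΩ.
V_out = 9.31 × 18.58 / (41.0 + 18.58) = 9.31 × 18.58/59.58 = 2.90 V.

V_out ≈ 2.90 V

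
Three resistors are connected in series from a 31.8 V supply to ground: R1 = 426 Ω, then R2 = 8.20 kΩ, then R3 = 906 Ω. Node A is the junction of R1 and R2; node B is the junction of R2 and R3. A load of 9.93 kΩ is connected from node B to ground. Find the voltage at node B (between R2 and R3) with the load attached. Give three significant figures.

V ≈ 2.79 V

At node B, R3 is in parallel with the load: R3‖R_L = 830.2 Ω.
Below node A the resistance is R2 + (R3‖R_L) = 9030 Ω, so V_A = 31.8 × 9030/9456 = 30.37 V.
Then V_B = V_A × (R3‖R_L)/(R2 + R3‖R_L) = 30.37 × 830.2/9030 = 2.79 V.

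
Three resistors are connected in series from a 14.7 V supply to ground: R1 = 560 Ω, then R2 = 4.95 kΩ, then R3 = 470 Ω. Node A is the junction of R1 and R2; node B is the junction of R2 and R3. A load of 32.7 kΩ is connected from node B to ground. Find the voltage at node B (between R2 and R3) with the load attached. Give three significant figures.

At node B, R3 is in parallel with the load: R3‖R_L = 463.3 Ω.
Below node A the resistance is R2 + (R3‖R_L) = 5413 Ω, so V_A = 14.7 × 5413/5973 = 13.32 V.
Then V_B = V_A × (R3‖R_L)/(R2 + R3‖R_L) = 13.32 × 463.3/5413 = 1.14 V.

V ≈ 1.14 V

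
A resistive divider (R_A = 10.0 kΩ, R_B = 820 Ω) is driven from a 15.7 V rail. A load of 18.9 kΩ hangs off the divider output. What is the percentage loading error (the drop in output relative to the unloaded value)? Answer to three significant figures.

The divider's output (Thévenin) resistance is R_A‖R_B = 757.9 Ω.
Fractional drop under load = R_th/(R_th + R_L) = 757.9 / (757.9 + 18900) = 0.03855.
So the output falls by 3.86 %.

3.86 %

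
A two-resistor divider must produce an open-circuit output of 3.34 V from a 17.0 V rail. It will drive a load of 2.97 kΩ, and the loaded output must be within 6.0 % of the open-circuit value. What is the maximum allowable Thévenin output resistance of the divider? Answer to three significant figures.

Loading drop = R_th/(R_th + R_L) ≤ 0.0600, so R_th ≤ R_L · ε/(1−ε) = 2.97 kΩ × 0.0600/0.9400 = 190 Ω.
(Any R1, R2 with R2/(R1+R2) = 0.196 and R1‖R2 ≤ 190 Ω will meet the spec.)

R_th ≤ 190 Ω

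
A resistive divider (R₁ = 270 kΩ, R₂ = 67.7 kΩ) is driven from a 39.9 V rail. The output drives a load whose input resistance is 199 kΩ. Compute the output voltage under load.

V_out ≈ 6.29 V

The load sits in parallel with R₂: R₂‖R_L = (67.7 × 199) / (67.7 + 199) = 50.51 kΩ.
V_out = 39.9 × 50.51 / (270 + 50.51) = 39.9 × 50.51/320.5 = 6.29 V.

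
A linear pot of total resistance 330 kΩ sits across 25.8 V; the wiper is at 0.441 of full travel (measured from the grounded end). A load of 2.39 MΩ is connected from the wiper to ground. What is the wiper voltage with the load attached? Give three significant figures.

The wiper splits the pot into (1−α)R = 184.5 kΩ above and αR = 145.5 kΩ below.
Lower section ‖ load = 137.2 kΩ.
V_wiper = 25.8 × 137.2/(184.5 + 137.2) = 11.0 V.

V ≈ 11.0 V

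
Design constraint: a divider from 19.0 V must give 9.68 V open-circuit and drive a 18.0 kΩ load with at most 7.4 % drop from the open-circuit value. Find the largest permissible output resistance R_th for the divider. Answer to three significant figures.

Loading drop = R_th/(R_th + R_L) ≤ 0.0740, so R_th ≤ R_L · ε/(1−ε) = 18.0 kΩ × 0.0740/0.9260 = 1.44 kΩ.
(Any R1, R2 with R2/(R1+R2) = 0.509 and R1‖R2 ≤ 1.44 kΩ will meet the spec.)

R_th ≤ 1.44 kΩ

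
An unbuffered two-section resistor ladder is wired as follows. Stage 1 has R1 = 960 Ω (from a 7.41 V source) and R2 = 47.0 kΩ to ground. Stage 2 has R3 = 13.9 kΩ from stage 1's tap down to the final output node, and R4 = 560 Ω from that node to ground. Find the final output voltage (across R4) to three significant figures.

Stage 2 presents R3+R4 = 14460 Ω as a load on stage 1's tap.
Stage 1's lower leg becomes R2‖(R3+R4) = 11060 Ω, so V_mid = 7.41 × 11060/12020 = 6.818 V.
Stage 2 is itself unloaded: V_out = V_mid × R4/(R3+R4) = 6.818 × 560/14460 = 0.264 V.

V_out ≈ 0.264 V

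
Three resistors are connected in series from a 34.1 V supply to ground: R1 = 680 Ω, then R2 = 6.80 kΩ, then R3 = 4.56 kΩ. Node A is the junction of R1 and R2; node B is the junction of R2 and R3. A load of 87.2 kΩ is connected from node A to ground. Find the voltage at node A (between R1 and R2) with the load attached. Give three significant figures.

V ≈ 31.9 V

Below node A the series string R2+R3 = 11360 Ω sits in parallel with the 87200 Ω load: 10050 Ω.
V_A = 34.1 × 10050/(680 + 10050) = 31.9 V.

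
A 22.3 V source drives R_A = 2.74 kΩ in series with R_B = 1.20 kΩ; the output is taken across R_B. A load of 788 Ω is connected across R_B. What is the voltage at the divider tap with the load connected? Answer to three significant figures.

V_out ≈ 3.30 V

The load sits in parallel with R_B: R_B‖R_L = (1200 × 788) / (1200 + 788) = 475.7 Ω.
V_out = 22.3 × 475.7 / (2740 + 475.7) = 22.3 × 475.7/3216 = 3.30 V.
(Unloaded it would have been 6.79 V.)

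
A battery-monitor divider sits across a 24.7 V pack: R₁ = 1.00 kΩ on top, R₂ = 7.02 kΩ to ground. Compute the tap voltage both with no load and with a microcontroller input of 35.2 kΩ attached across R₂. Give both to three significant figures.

Unloaded: 21.6 V; loaded: 21.1 V

Open-circuit: V = 24.7 × 7.02/(1.00 + 7.02) = 21.6 V.
With the load, R₂ becomes R₂‖R_L = 5.853 kΩ, so V = 24.7 × 5.853/6.853 = 21.1 V.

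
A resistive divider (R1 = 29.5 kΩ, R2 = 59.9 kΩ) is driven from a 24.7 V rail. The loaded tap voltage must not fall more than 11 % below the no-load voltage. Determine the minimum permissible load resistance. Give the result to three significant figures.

Output resistance R_th = R1‖R2 = (29.5 × 59.9)/89.40 = 19.77 kΩ.
The fractional drop is R_th/(R_th + R_L); requiring this ≤ 0.110 gives R_L ≥ R_th(1/0.110 − 1) = 19.77 × 8.091 = 160 kΩ.

R_L(min) ≈ 160 kΩ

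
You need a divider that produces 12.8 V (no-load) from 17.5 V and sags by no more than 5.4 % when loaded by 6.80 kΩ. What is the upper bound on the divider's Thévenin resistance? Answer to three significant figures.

Loading drop = R_th/(R_th + R_L) ≤ 0.0540, so R_th ≤ R_L · ε/(1−ε) = 6.80 kΩ × 0.0540/0.9460 = 388 Ω.
(Any R1, R2 with R2/(R1+R2) = 0.731 and R1‖R2 ≤ 388 Ω will meet the spec.)

R_th ≤ 388 Ω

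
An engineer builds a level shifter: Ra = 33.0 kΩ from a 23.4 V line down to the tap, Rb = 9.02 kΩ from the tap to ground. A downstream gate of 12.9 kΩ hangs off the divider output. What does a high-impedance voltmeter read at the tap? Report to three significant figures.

The load sits in parallel with Rb: Rb‖R_L = (9.02 × 12.9) / (9.02 + 12.9) = 5.308 kΩ.
V_out = 23.4 × 5.308 / (33.0 + 5.308) = 23.4 × 5.308/38.31 = 3.24 V.

V_out ≈ 3.24 V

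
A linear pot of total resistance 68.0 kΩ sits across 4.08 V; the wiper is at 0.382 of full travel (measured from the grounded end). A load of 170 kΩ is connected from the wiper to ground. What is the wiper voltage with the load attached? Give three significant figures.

The wiper splits the pot into (1−α)R = 42.02 kΩ above and αR = 25.98 kΩ below.
Lower section ‖ load = 22.53 kΩ.
V_wiper = 4.08 × 22.53/(42.02 + 22.53) = 1.42 V.

V ≈ 1.42 V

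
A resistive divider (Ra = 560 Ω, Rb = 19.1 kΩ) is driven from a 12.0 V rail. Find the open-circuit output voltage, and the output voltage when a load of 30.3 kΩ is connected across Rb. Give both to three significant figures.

Unloaded: 11.7 V; loaded: 11.5 V

Open-circuit: V = 12.0 × 19100/(560 + 19100) = 11.7 V.
With the load, Rb becomes Rb‖R_L = 11720 Ω, so V = 12.0 × 11720/12280 = 11.5 V.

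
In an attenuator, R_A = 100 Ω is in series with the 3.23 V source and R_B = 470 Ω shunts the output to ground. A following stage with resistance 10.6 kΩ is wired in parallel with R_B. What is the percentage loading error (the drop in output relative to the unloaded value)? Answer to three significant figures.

The divider's output (Thévenin) resistance is R_A‖R_B = 82.46 Ω.
Fractional drop under load = R_th/(R_th + R_L) = 82.46 / (82.46 + 10600) = 0.007719.
So the output falls by 0.772 %.

0.772 %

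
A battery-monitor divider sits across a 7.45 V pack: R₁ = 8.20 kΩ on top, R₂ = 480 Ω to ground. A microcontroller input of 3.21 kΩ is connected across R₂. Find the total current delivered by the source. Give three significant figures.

R₂‖R_L = 417.6 Ω, so the source sees R₁ + R₂‖R_L = 8618 Ω.
I = 7.45 V / 8618 Ω = 0.865 mA.

I ≈ 0.865 mA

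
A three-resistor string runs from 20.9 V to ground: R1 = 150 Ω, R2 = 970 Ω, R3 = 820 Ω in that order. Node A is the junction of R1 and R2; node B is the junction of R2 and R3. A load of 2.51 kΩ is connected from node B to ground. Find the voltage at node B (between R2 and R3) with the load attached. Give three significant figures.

V ≈ 7.43 V

At node B, R3 is in parallel with the load: R3‖R_L = 618.1 Ω.
Below node A the resistance is R2 + (R3‖R_L) = 1588 Ω, so V_A = 20.9 × 1588/1738 = 19.10 V.
Then V_B = V_A × (R3‖R_L)/(R2 + R3‖R_L) = 19.10 × 618.1/1588 = 7.43 V.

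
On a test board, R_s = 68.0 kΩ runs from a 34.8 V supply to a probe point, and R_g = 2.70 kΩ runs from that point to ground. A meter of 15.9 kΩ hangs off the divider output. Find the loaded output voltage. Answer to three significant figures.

The load sits in parallel with R_g: R_g‖R_L = (2.70 × 15.9) / (2.70 + 15.9) = 2.308 kΩ.
V_out = 34.8 × 2.308 / (68.0 + 2.308) = 34.8 × 2.308/70.31 = 1.14 V.
(Unloaded it would have been 1.33 V.)

V_out ≈ 1.14 V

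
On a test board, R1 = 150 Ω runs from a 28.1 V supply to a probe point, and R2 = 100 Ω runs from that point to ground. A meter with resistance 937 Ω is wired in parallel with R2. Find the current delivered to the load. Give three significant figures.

I_L ≈ 11.3 mA

R2‖R_L = 90.36 Ω; V_out = 28.1 × 90.36/240.4 = 10.56 V.
I_L = V_out / R_L = 10.56 / 937 Ω = 11.3 mA.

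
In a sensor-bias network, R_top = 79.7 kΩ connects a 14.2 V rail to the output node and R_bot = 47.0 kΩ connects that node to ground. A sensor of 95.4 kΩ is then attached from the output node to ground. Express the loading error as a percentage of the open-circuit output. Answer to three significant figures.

Unloaded V = 14.2 × 47.0/126.7 = 5.268 V.
Loaded: R_bot‖R_L = 31.49 kΩ, giving V = 14.2 × 31.49/111.2 = 4.021 V.
Drop = (5.268 − 4.021) / 5.268 = 23.7 %.

23.7 %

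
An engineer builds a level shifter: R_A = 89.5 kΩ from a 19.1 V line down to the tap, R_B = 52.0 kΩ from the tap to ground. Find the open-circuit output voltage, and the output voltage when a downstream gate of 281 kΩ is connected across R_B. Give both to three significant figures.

Unloaded: 7.02 V; loaded: 6.28 V

Open-circuit: V = 19.1 × 52.0/(89.5 + 52.0) = 7.02 V.
With the load, R_B becomes R_B‖R_L = 43.88 kΩ, so V = 19.1 × 43.88/133.4 = 6.28 V.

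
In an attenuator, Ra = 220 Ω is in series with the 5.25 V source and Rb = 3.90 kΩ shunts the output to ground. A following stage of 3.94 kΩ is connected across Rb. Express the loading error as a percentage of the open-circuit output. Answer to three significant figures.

5.02 %

The divider's output (Thévenin) resistance is Ra‖Rb = 208.3 Ω.
Fractional drop under load = R_th/(R_th + R_L) = 208.3 / (208.3 + 3940) = 0.05020.
So the output falls by 5.02 %.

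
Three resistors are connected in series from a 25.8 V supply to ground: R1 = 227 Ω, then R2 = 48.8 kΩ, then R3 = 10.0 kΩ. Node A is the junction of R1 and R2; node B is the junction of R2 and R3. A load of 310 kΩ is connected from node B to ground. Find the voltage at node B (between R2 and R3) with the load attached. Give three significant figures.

At node B, R3 is in parallel with the load: R3‖R_L = 9688 Ω.
Below node A the resistance is R2 + (R3‖R_L) = 58490 Ω, so V_A = 25.8 × 58490/58710 = 25.70 V.
Then V_B = V_A × (R3‖R_L)/(R2 + R3‖R_L) = 25.70 × 9688/58490 = 4.26 V.

V ≈ 4.26 V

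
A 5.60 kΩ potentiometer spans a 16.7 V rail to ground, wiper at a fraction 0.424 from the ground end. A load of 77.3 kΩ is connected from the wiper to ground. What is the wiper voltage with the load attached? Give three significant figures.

The wiper splits the pot into (1−α)R = 3.226 kΩ above and αR = 2.374 kΩ below.
Lower section ‖ load = 2.304 kΩ.
V_wiper = 16.7 × 2.304/(3.226 + 2.304) = 6.96 V.

V ≈ 6.96 V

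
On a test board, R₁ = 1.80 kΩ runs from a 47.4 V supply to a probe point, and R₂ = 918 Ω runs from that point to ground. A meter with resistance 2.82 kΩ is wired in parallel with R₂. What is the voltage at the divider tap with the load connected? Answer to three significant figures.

The load sits in parallel with R₂: R₂‖R_L = (918 × 2820) / (918 + 2820) = 692.6 Ω.
V_out = 47.4 × 692.6 / (1800 + 692.6) = 47.4 × 692.6/2493 = 13.2 V.

V_out ≈ 13.2 V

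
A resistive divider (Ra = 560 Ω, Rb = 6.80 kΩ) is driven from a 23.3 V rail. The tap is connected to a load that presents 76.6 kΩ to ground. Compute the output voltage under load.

The load sits in parallel with Rb: Rb‖R_L = (6800 × 76600) / (6800 + 76600) = 6246 Ω.
V_out = 23.3 × 6246 / (560 + 6246) = 23.3 × 6246/6806 = 21.4 V.
(Unloaded it would have been 21.5 V.)

V_out ≈ 21.4 V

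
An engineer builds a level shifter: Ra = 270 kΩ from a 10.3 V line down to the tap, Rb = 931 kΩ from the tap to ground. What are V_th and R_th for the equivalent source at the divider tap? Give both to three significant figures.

V_th is the open-circuit tap voltage: 10.3 × 931/(270 + 931) = 7.98 V.
With the supply zeroed, Ra and Rb appear in parallel from the tap: R_th = Ra‖Rb = (270 × 931)/1201 = 209 kΩ.

V_th = 7.98 V, R_th = 209 kΩ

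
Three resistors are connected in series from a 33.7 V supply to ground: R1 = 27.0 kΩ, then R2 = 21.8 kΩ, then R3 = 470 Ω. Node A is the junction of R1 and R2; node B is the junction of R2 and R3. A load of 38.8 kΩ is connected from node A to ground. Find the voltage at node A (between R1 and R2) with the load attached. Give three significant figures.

Below node A the series string R2+R3 = 22270 Ω sits in parallel with the 38800 Ω load: 14150 Ω.
V_A = 33.7 × 14150/(27000 + 14150) = 11.6 V.

V ≈ 11.6 V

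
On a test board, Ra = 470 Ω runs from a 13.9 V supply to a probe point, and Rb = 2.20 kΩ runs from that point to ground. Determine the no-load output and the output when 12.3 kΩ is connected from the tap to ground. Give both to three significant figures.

Unloaded: 11.5 V; loaded: 11.1 V

Open-circuit: V = 13.9 × 2200/(470 + 2200) = 11.5 V.
With the load, Rb becomes Rb‖R_L = 1866 Ω, so V = 13.9 × 1866/2336 = 11.1 V.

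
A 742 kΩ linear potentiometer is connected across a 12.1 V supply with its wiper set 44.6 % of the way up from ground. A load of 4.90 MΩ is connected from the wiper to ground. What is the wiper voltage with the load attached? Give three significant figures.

The wiper splits the pot into (1−α)R = 411.1 kΩ above and αR = 330.9 kΩ below.
Lower section ‖ load = 310.0 kΩ.
V_wiper = 12.1 × 310.0/(411.1 + 310.0) = 5.20 V.

V ≈ 5.20 V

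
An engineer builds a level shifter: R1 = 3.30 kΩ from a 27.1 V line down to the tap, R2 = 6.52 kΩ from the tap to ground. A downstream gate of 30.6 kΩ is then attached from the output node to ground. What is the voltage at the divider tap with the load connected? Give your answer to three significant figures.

V_out ≈ 16.8 V

The load sits in parallel with R2: R2‖R_L = (6.52 × 30.6) / (6.52 + 30.6) = 5.375 kΩ.
V_out = 27.1 × 5.375 / (3.30 + 5.375) = 27.1 × 5.375/8.675 = 16.8 V.
(Unloaded it would have been 18.0 V.)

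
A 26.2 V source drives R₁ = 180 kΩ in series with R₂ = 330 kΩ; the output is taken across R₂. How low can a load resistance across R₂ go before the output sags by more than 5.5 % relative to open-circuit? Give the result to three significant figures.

R_L(min) ≈ 2.00 MΩ

Output resistance R_th = R₁‖R₂ = (180 × 330)/510.0 = 116.5 kΩ.
The fractional drop is R_th/(R_th + R_L); requiring this ≤ 0.0550 gives R_L ≥ R_th(1/0.0550 − 1) = 116.5 × 17.18 = 2.00 MΩ.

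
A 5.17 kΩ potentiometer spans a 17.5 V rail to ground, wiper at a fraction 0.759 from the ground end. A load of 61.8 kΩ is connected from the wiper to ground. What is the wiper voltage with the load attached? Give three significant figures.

The wiper splits the pot into (1−α)R = 1.246 kΩ above and αR = 3.924 kΩ below.
Lower section ‖ load = 3.690 kΩ.
V_wiper = 17.5 × 3.690/(1.246 + 3.690) = 13.1 V.

V ≈ 13.1 V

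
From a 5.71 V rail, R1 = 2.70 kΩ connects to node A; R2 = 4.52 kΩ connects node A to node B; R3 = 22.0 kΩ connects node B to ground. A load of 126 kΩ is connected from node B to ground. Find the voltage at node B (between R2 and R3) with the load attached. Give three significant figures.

At node B, R3 is in parallel with the load: R3‖R_L = 18.73 kΩ.
Below node A the resistance is R2 + (R3‖R_L) = 23.25 kΩ, so V_A = 5.71 × 23.25/25.95 = 5.116 V.
Then V_B = V_A × (R3‖R_L)/(R2 + R3‖R_L) = 5.116 × 18.73/23.25 = 4.12 V.

V ≈ 4.12 V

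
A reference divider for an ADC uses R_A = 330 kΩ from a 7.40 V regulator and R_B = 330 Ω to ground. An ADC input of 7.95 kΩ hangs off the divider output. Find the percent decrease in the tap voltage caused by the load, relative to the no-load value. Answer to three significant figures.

3.98 %

The divider's output (Thévenin) resistance is R_A‖R_B = 329.7 Ω.
Fractional drop under load = R_th/(R_th + R_L) = 329.7 / (329.7 + 7950) = 0.03982.
So the output falls by 3.98 %.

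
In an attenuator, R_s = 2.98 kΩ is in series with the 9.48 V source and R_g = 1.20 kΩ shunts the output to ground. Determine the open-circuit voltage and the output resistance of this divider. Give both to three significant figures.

V_th is the open-circuit tap voltage: 9.48 × 1.20/(2.98 + 1.20) = 2.72 V.
With the supply zeroed, R_s and R_g appear in parallel from the tap: R_th = R_s‖R_g = (2.98 × 1.20)/4.180 = 856 Ω.

V_th = 2.72 V, R_th = 856 Ω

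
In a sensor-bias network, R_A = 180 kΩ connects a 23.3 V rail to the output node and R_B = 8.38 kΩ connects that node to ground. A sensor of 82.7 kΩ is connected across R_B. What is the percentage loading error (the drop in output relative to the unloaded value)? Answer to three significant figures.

Unloaded V = 23.3 × 8.38/188.4 = 1.0365 V.
Loaded: R_B‖R_L = 7.609 kΩ, giving V = 23.3 × 7.609/187.6 = 0.94499 V.
Drop = (1.0365 − 0.94499) / 1.0365 = 8.83 %.

8.83 %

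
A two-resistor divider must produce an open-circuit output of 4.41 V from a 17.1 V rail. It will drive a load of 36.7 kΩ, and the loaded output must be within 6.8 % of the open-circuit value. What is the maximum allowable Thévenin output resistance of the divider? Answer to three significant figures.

Loading drop = R_th/(R_th + R_L) ≤ 0.0680, so R_th ≤ R_L · ε/(1−ε) = 36.7 kΩ × 0.0680/0.9320 = 2.68 kΩ.
(Any R1, R2 with R2/(R1+R2) = 0.258 and R1‖R2 ≤ 2.68 kΩ will meet the spec.)

R_th ≤ 2.68 kΩ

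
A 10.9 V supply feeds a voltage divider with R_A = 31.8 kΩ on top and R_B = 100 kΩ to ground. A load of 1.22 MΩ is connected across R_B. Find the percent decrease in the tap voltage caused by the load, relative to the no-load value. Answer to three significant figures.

The divider's output (Thévenin) resistance is R_A‖R_B = 24.13 kΩ.
Fractional drop under load = R_th/(R_th + R_L) = 24.13 / (24.13 + 1220) = 0.01939.
So the output falls by 1.94 %.

1.94 %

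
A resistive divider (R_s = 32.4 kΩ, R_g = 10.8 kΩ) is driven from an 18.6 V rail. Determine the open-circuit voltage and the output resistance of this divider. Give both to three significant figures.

V_th = 4.65 V, R_th = 8.10 kΩ

V_th is the open-circuit tap voltage: 18.6 × 10.8/(32.4 + 10.8) = 4.65 V.
With the supply zeroed, R_s and R_g appear in parallel from the tap: R_th = R_s‖R_g = (32.4 × 10.8)/43.20 = 8.10 kΩ.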